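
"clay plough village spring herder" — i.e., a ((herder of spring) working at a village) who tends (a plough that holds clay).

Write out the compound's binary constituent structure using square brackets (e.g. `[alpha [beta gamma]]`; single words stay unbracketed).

Overall it is a kind of herder (specifically "village spring herder"); the modifier is "clay plough".
Inside "clay plough": head "plough", modifier "clay".
Inside "village spring herder": head "herder" (specifically "spring herder"), modifier "village".
Inside "spring herder": head "herder", modifier "spring".
So the structure is [[clay plough] [village [spring herder]]].

[[clay plough] [village [spring herder]]]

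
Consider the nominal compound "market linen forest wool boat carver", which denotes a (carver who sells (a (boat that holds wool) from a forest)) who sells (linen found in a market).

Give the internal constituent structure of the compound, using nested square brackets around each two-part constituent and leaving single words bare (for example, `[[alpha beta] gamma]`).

[[market linen] [[forest [wool boat]] carver]]

Overall it is a kind of carver (specifically "forest wool boat carver"); the modifier is "market linen".
Inside "market linen": head "linen", modifier "market".
Inside "forest wool boat carver": head "carver", modifier "forest wool boat".
Inside "forest wool boat": head "boat" (specifically "wool boat"), modifier "forest".
Inside "wool boat": head "boat", modifier "wool".
Putting it together: [[market linen] [[forest [wool boat]] carver]].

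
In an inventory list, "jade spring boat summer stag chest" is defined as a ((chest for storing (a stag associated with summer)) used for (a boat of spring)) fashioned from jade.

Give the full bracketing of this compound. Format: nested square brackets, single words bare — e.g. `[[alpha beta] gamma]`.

[jade [[spring boat] [[summer stag] chest]]]

Overall it is a kind of chest (specifically "spring boat summer stag chest"); the modifier is "jade".
"spring boat summer stag chest" → head "chest" (specifically "summer stag chest"), modifier "spring boat".
"spring boat" → head "boat", modifier "spring".
"summer stag chest" → head "chest", modifier "summer stag".
"summer stag" → head "stag", modifier "summer".
Assembled: [jade [[spring boat] [[summer stag] chest]]].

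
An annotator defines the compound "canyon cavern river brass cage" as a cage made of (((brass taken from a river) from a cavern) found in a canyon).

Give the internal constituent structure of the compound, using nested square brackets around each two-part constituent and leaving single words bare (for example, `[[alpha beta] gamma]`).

The outermost head in the paraphrase is "cage", modified by "canyon cavern river brass".
Within "canyon cavern river brass", the head is "brass" (specifically "cavern river brass") and the modifier is "canyon".
Within "cavern river brass", the head is "brass" (specifically "river brass") and the modifier is "cavern".
Within "river brass", the head is "brass" and the modifier is "river".
So the structure is [[canyon [cavern [river brass]]] cage].

[[canyon [cavern [river brass]]] cage]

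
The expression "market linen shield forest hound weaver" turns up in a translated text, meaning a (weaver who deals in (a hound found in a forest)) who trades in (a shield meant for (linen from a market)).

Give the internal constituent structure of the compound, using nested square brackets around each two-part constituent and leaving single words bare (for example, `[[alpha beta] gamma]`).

[[[market linen] shield] [[forest hound] weaver]]

At the top level: head "weaver" (specifically "forest hound weaver"); modifier "market linen shield".
Inside "market linen shield": head "shield", modifier "market linen".
Inside "market linen": head "linen", modifier "market".
Inside "forest hound weaver": head "weaver", modifier "forest hound".
Inside "forest hound": head "hound", modifier "forest".
So the structure is [[[market linen] shield] [[forest hound] weaver]].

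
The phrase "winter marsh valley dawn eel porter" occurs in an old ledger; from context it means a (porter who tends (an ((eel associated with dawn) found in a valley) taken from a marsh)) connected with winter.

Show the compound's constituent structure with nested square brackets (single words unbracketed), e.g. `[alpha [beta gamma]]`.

At the top level: head "porter" (specifically "marsh valley dawn eel porter"); modifier "winter".
Inside "marsh valley dawn eel porter": head "porter", modifier "marsh valley dawn eel".
Inside "marsh valley dawn eel": head "eel" (specifically "valley dawn eel"), modifier "marsh".
Inside "valley dawn eel": head "eel" (specifically "dawn eel"), modifier "valley".
Inside "dawn eel": head "eel", modifier "dawn".
So the structure is [winter [[marsh [valley [dawn eel]]] porter]].

[winter [[marsh [valley [dawn eel]]] porter]]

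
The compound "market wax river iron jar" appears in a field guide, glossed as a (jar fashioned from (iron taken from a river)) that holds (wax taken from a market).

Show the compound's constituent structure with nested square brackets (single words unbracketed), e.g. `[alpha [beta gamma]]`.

[[market wax] [[river iron] jar]]

Overall it is a kind of jar (specifically "river iron jar"); the modifier is "market wax".
Within "market wax", the head is "wax" and the modifier is "market".
Within "river iron jar", the head is "jar" and the modifier is "river iron".
Within "river iron", the head is "iron" and the modifier is "river".
Putting it together: [[market wax] [[river iron] jar]].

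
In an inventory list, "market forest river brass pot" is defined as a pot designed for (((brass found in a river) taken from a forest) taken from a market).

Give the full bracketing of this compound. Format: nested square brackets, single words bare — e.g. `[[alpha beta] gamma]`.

[[market [forest [river brass]]] pot]

At the top level: head "pot"; modifier "market forest river brass".
"market forest river brass" → head "brass" (specifically "forest river brass"), modifier "market".
"forest river brass" → head "brass" (specifically "river brass"), modifier "forest".
"river brass" → head "brass", modifier "river".
Assembled: [[market [forest [river brass]]] pot].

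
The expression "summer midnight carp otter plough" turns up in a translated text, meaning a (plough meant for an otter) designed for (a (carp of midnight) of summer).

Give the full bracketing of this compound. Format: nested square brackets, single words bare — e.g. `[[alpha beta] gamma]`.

[[summer [midnight carp]] [otter plough]]

At the top level: head "plough" (specifically "otter plough"); modifier "summer midnight carp".
"summer midnight carp" → head "carp" (specifically "midnight carp"), modifier "summer".
"midnight carp" → head "carp", modifier "midnight".
"otter plough" → head "plough", modifier "otter".
So the structure is [[summer [midnight carp]] [otter plough]].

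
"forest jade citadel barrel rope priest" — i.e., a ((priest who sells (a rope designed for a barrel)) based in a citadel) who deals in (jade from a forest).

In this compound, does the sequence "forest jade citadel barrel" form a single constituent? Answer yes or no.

no

The top-level split is [forest jade] [citadel barrel rope priest]; the full structure is [[forest jade] [citadel [[barrel rope] priest]]].
"forest jade citadel barrel" straddles a constituent boundary, so it is not a single unit.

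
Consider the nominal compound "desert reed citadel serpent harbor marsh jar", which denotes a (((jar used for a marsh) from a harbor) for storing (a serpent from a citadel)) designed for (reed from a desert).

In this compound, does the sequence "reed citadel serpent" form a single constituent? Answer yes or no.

The top-level split is [desert reed] [citadel serpent harbor marsh jar]; the full structure is [[desert reed] [[citadel serpent] [harbor [marsh jar]]]].
"reed citadel serpent" straddles a constituent boundary, so it is not a single unit.

no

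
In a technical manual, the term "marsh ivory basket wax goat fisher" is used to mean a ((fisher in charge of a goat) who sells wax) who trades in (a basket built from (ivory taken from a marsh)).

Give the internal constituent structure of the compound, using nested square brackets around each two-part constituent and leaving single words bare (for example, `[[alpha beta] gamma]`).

[[[marsh ivory] basket] [wax [goat fisher]]]

Overall it is a kind of fisher (specifically "wax goat fisher"); the modifier is "marsh ivory basket".
Inside "marsh ivory basket": head "basket", modifier "marsh ivory".
Inside "marsh ivory": head "ivory", modifier "marsh".
Inside "wax goat fisher": head "fisher" (specifically "goat fisher"), modifier "wax".
Inside "goat fisher": head "fisher", modifier "goat".
Assembled: [[[marsh ivory] basket] [wax [goat fisher]]].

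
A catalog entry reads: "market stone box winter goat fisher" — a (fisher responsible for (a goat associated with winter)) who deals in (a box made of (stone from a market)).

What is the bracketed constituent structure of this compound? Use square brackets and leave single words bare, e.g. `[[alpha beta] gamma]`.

The outermost head in the paraphrase is "fisher" (specifically "winter goat fisher"), modified by "market stone box".
Within "market stone box", the head is "box" and the modifier is "market stone".
Within "market stone", the head is "stone" and the modifier is "market".
Within "winter goat fisher", the head is "fisher" and the modifier is "winter goat".
Within "winter goat", the head is "goat" and the modifier is "winter".
Putting it together: [[[market stone] box] [[winter goat] fisher]].

[[[market stone] box] [[winter goat] fisher]]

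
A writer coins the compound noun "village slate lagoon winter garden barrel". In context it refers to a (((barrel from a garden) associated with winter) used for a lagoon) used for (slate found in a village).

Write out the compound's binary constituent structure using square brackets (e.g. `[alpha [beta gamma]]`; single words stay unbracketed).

At the top level: head "barrel" (specifically "lagoon winter garden barrel"); modifier "village slate".
Within "village slate", the head is "slate" and the modifier is "village".
Within "lagoon winter garden barrel", the head is "barrel" (specifically "winter garden barrel") and the modifier is "lagoon".
Within "winter garden barrel", the head is "barrel" (specifically "garden barrel") and the modifier is "winter".
Within "garden barrel", the head is "barrel" and the modifier is "garden".
So the structure is [[village slate] [lagoon [winter [garden barrel]]]].

[[village slate] [lagoon [winter [garden barrel]]]]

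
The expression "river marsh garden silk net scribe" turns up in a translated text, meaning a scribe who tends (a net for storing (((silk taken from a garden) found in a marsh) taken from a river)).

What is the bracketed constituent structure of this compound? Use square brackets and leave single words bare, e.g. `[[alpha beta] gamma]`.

Whole compound: head "scribe", modifier "river marsh garden silk net".
Inside "river marsh garden silk net": head "net", modifier "river marsh garden silk".
Inside "river marsh garden silk": head "silk" (specifically "marsh garden silk"), modifier "river".
Inside "marsh garden silk": head "silk" (specifically "garden silk"), modifier "marsh".
Inside "garden silk": head "silk", modifier "garden".
Putting it together: [[[river [marsh [garden silk]]] net] scribe].

[[[river [marsh [garden silk]]] net] scribe]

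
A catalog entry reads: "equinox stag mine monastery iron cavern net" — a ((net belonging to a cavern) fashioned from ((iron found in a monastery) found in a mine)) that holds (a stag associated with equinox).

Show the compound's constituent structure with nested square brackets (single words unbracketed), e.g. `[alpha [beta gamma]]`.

At the top level: head "net" (specifically "mine monastery iron cavern net"); modifier "equinox stag".
"equinox stag" → head "stag", modifier "equinox".
"mine monastery iron cavern net" → head "net" (specifically "cavern net"), modifier "mine monastery iron".
"mine monastery iron" → head "iron" (specifically "monastery iron"), modifier "mine".
"monastery iron" → head "iron", modifier "monastery".
"cavern net" → head "net", modifier "cavern".
Assembled: [[equinox stag] [[mine [monastery iron]] [cavern net]]].

[[equinox stag] [[mine [monastery iron]] [cavern net]]]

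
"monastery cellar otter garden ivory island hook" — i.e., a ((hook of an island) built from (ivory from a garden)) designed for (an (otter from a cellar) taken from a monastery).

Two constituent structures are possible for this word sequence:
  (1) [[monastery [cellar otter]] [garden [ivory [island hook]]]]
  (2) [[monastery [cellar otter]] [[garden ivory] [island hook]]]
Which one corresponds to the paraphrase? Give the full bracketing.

[[monastery [cellar otter]] [[garden ivory] [island hook]]]

The paraphrase's head is the "hook" part ("garden ivory island hook"); its modifier is "monastery cellar otter".
That top-level split, carried through the inner groups, gives [[monastery [cellar otter]] [[garden ivory] [island hook]]].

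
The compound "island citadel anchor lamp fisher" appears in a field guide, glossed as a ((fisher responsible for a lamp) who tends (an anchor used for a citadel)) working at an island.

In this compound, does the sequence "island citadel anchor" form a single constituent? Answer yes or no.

The top-level split is [island] [citadel anchor lamp fisher]; the full structure is [island [[citadel anchor] [lamp fisher]]].
"island citadel anchor" straddles a constituent boundary, so it is not a single unit.

no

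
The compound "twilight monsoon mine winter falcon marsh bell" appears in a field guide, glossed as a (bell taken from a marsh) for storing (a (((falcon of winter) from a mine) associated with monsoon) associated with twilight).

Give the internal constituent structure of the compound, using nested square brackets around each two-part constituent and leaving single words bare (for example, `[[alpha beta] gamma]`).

At the top level: head "bell" (specifically "marsh bell"); modifier "twilight monsoon mine winter falcon".
"twilight monsoon mine winter falcon" → head "falcon" (specifically "monsoon mine winter falcon"), modifier "twilight".
"monsoon mine winter falcon" → head "falcon" (specifically "mine winter falcon"), modifier "monsoon".
"mine winter falcon" → head "falcon" (specifically "winter falcon"), modifier "mine".
"winter falcon" → head "falcon", modifier "winter".
"marsh bell" → head "bell", modifier "marsh".
Assembled: [[twilight [monsoon [mine [winter falcon]]]] [marsh bell]].

[[twilight [monsoon [mine [winter falcon]]]] [marsh bell]]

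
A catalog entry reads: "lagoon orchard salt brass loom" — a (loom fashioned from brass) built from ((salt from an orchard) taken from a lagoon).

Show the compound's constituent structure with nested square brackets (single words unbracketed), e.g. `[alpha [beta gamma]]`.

[[lagoon [orchard salt]] [brass loom]]

Whole compound: head "loom" (specifically "brass loom"), modifier "lagoon orchard salt".
Inside "lagoon orchard salt": head "salt" (specifically "orchard salt"), modifier "lagoon".
Inside "orchard salt": head "salt", modifier "orchard".
Inside "brass loom": head "loom", modifier "brass".
Putting it together: [[lagoon [orchard salt]] [brass loom]].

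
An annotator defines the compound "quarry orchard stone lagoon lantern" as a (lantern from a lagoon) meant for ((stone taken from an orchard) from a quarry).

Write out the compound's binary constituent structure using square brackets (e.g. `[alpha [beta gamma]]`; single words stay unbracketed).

At the top level: head "lantern" (specifically "lagoon lantern"); modifier "quarry orchard stone".
Within "quarry orchard stone", the head is "stone" (specifically "orchard stone") and the modifier is "quarry".
Within "orchard stone", the head is "stone" and the modifier is "orchard".
Within "lagoon lantern", the head is "lantern" and the modifier is "lagoon".
Putting it together: [[quarry [orchard stone]] [lagoon lantern]].

[[quarry [orchard stone]] [lagoon lantern]]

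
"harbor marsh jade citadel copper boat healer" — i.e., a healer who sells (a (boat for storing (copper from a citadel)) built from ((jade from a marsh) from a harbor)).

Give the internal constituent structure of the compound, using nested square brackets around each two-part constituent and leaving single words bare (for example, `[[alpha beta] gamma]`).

Overall it is a kind of healer; the modifier is "harbor marsh jade citadel copper boat".
"harbor marsh jade citadel copper boat" → head "boat" (specifically "citadel copper boat"), modifier "harbor marsh jade".
"harbor marsh jade" → head "jade" (specifically "marsh jade"), modifier "harbor".
"marsh jade" → head "jade", modifier "marsh".
"citadel copper boat" → head "boat", modifier "citadel copper".
"citadel copper" → head "copper", modifier "citadel".
Assembled: [[[harbor [marsh jade]] [[citadel copper] boat]] healer].

[[[harbor [marsh jade]] [[citadel copper] boat]] healer]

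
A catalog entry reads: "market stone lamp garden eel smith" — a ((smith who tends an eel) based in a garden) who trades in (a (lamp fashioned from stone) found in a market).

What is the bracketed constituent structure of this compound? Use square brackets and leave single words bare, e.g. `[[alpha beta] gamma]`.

[[market [stone lamp]] [garden [eel smith]]]

The outermost head in the paraphrase is "smith" (specifically "garden eel smith"), modified by "market stone lamp".
"market stone lamp" → head "lamp" (specifically "stone lamp"), modifier "market".
"stone lamp" → head "lamp", modifier "stone".
"garden eel smith" → head "smith" (specifically "eel smith"), modifier "garden".
"eel smith" → head "smith", modifier "eel".
Assembled: [[market [stone lamp]] [garden [eel smith]]].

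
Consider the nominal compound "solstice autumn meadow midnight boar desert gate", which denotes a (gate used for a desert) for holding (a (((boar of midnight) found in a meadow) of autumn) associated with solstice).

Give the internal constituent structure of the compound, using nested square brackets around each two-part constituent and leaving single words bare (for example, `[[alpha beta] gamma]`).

[[solstice [autumn [meadow [midnight boar]]]] [desert gate]]

At the top level: head "gate" (specifically "desert gate"); modifier "solstice autumn meadow midnight boar".
"solstice autumn meadow midnight boar" → head "boar" (specifically "autumn meadow midnight boar"), modifier "solstice".
"autumn meadow midnight boar" → head "boar" (specifically "meadow midnight boar"), modifier "autumn".
"meadow midnight boar" → head "boar" (specifically "midnight boar"), modifier "meadow".
"midnight boar" → head "boar", modifier "midnight".
"desert gate" → head "gate", modifier "desert".
Assembled: [[solstice [autumn [meadow [midnight boar]]]] [desert gate]].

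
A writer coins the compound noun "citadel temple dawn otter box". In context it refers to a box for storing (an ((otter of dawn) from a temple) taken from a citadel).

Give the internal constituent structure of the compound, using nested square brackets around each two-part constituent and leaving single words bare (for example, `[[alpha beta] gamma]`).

[[citadel [temple [dawn otter]]] box]

At the top level: head "box"; modifier "citadel temple dawn otter".
Within "citadel temple dawn otter", the head is "otter" (specifically "temple dawn otter") and the modifier is "citadel".
Within "temple dawn otter", the head is "otter" (specifically "dawn otter") and the modifier is "temple".
Within "dawn otter", the head is "otter" and the modifier is "dawn".
Putting it together: [[citadel [temple [dawn otter]]] box].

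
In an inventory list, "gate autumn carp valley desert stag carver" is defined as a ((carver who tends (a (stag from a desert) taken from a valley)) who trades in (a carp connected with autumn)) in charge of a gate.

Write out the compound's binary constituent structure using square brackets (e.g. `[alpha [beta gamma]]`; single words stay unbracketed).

At the top level: head "carver" (specifically "autumn carp valley desert stag carver"); modifier "gate".
"autumn carp valley desert stag carver" → head "carver" (specifically "valley desert stag carver"), modifier "autumn carp".
"autumn carp" → head "carp", modifier "autumn".
"valley desert stag carver" → head "carver", modifier "valley desert stag".
"valley desert stag" → head "stag" (specifically "desert stag"), modifier "valley".
"desert stag" → head "stag", modifier "desert".
Putting it together: [gate [[autumn carp] [[valley [desert stag]] carver]]].

[gate [[autumn carp] [[valley [desert stag]] carver]]]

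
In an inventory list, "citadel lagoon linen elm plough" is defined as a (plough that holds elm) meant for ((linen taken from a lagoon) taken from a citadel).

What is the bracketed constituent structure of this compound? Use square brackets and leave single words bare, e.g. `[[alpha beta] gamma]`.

Overall it is a kind of plough (specifically "elm plough"); the modifier is "citadel lagoon linen".
"citadel lagoon linen" → head "linen" (specifically "lagoon linen"), modifier "citadel".
"lagoon linen" → head "linen", modifier "lagoon".
"elm plough" → head "plough", modifier "elm".
Assembled: [[citadel [lagoon linen]] [elm plough]].

[[citadel [lagoon linen]] [elm plough]]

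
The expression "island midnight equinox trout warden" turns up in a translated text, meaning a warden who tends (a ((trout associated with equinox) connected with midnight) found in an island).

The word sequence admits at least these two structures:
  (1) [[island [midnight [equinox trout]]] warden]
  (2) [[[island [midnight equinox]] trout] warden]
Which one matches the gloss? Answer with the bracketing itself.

The paraphrase's head is the "warden" part ("warden"); its modifier is "island midnight equinox trout".
That top-level split, carried through the inner groups, gives [[island [midnight [equinox trout]]] warden].

[[island [midnight [equinox trout]]] warden]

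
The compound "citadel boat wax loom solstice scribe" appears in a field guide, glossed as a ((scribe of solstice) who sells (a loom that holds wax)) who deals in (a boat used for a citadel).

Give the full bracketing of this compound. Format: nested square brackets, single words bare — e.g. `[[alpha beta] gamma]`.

[[citadel boat] [[wax loom] [solstice scribe]]]

Whole compound: head "scribe" (specifically "wax loom solstice scribe"), modifier "citadel boat".
"citadel boat" → head "boat", modifier "citadel".
"wax loom solstice scribe" → head "scribe" (specifically "solstice scribe"), modifier "wax loom".
"wax loom" → head "loom", modifier "wax".
"solstice scribe" → head "scribe", modifier "solstice".
Putting it together: [[citadel boat] [[wax loom] [solstice scribe]]].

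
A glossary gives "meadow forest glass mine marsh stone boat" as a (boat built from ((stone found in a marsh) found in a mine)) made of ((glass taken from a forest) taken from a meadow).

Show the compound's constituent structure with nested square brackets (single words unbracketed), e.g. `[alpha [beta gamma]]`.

Overall it is a kind of boat (specifically "mine marsh stone boat"); the modifier is "meadow forest glass".
Inside "meadow forest glass": head "glass" (specifically "forest glass"), modifier "meadow".
Inside "forest glass": head "glass", modifier "forest".
Inside "mine marsh stone boat": head "boat", modifier "mine marsh stone".
Inside "mine marsh stone": head "stone" (specifically "marsh stone"), modifier "mine".
Inside "marsh stone": head "stone", modifier "marsh".
So the structure is [[meadow [forest glass]] [[mine [marsh stone]] boat]].

[[meadow [forest glass]] [[mine [marsh stone]] boat]]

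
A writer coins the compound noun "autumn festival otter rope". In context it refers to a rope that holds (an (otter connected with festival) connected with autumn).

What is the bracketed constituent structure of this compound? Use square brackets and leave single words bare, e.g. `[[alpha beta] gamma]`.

[[autumn [festival otter]] rope]

At the top level: head "rope"; modifier "autumn festival otter".
Within "autumn festival otter", the head is "otter" (specifically "festival otter") and the modifier is "autumn".
Within "festival otter", the head is "otter" and the modifier is "festival".
So the structure is [[autumn [festival otter]] rope].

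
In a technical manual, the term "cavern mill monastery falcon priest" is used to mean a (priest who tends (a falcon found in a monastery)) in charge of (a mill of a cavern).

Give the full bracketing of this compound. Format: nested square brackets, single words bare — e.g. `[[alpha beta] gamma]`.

[[cavern mill] [[monastery falcon] priest]]

At the top level: head "priest" (specifically "monastery falcon priest"); modifier "cavern mill".
"cavern mill" → head "mill", modifier "cavern".
"monastery falcon priest" → head "priest", modifier "monastery falcon".
"monastery falcon" → head "falcon", modifier "monastery".
Putting it together: [[cavern mill] [[monastery falcon] priest]].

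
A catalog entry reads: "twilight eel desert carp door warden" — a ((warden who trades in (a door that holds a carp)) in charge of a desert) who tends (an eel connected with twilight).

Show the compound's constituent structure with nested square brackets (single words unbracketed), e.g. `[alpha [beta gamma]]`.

Whole compound: head "warden" (specifically "desert carp door warden"), modifier "twilight eel".
Inside "twilight eel": head "eel", modifier "twilight".
Inside "desert carp door warden": head "warden" (specifically "carp door warden"), modifier "desert".
Inside "carp door warden": head "warden", modifier "carp door".
Inside "carp door": head "door", modifier "carp".
Putting it together: [[twilight eel] [desert [[carp door] warden]]].

[[twilight eel] [desert [[carp door] warden]]]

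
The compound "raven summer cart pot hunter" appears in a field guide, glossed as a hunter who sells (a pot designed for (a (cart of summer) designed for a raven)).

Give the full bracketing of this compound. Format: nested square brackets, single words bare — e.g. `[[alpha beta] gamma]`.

At the top level: head "hunter"; modifier "raven summer cart pot".
"raven summer cart pot" → head "pot", modifier "raven summer cart".
"raven summer cart" → head "cart" (specifically "summer cart"), modifier "raven".
"summer cart" → head "cart", modifier "summer".
Assembled: [[[raven [summer cart]] pot] hunter].

[[[raven [summer cart]] pot] hunter]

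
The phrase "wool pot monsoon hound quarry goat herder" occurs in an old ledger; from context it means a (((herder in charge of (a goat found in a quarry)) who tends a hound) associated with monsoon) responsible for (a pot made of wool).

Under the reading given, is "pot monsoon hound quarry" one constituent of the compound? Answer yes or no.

no

The top-level split is [wool pot] [monsoon hound quarry goat herder]; the full structure is [[wool pot] [monsoon [hound [[quarry goat] herder]]]].
"pot monsoon hound quarry" straddles a constituent boundary, so it is not a single unit.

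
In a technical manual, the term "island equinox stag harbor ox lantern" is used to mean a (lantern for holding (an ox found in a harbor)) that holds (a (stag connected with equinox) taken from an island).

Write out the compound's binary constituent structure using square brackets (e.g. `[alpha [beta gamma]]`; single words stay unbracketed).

Whole compound: head "lantern" (specifically "harbor ox lantern"), modifier "island equinox stag".
Inside "island equinox stag": head "stag" (specifically "equinox stag"), modifier "island".
Inside "equinox stag": head "stag", modifier "equinox".
Inside "harbor ox lantern": head "lantern", modifier "harbor ox".
Inside "harbor ox": head "ox", modifier "harbor".
Putting it together: [[island [equinox stag]] [[harbor ox] lantern]].

[[island [equinox stag]] [[harbor ox] lantern]]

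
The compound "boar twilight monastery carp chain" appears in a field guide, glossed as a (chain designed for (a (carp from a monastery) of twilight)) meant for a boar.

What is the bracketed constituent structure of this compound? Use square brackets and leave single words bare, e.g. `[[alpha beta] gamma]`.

[boar [[twilight [monastery carp]] chain]]

Whole compound: head "chain" (specifically "twilight monastery carp chain"), modifier "boar".
Inside "twilight monastery carp chain": head "chain", modifier "twilight monastery carp".
Inside "twilight monastery carp": head "carp" (specifically "monastery carp"), modifier "twilight".
Inside "monastery carp": head "carp", modifier "monastery".
So the structure is [boar [[twilight [monastery carp]] chain]].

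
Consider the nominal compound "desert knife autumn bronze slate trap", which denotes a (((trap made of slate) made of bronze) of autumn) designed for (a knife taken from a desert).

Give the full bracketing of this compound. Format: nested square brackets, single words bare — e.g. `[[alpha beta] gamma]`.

[[desert knife] [autumn [bronze [slate trap]]]]

Overall it is a kind of trap (specifically "autumn bronze slate trap"); the modifier is "desert knife".
"desert knife" → head "knife", modifier "desert".
"autumn bronze slate trap" → head "trap" (specifically "bronze slate trap"), modifier "autumn".
"bronze slate trap" → head "trap" (specifically "slate trap"), modifier "bronze".
"slate trap" → head "trap", modifier "slate".
So the structure is [[desert knife] [autumn [bronze [slate trap]]]].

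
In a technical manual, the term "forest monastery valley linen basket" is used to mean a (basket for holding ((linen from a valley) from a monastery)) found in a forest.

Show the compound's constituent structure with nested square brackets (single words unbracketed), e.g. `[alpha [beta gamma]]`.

[forest [[monastery [valley linen]] basket]]

The outermost head in the paraphrase is "basket" (specifically "monastery valley linen basket"), modified by "forest".
"monastery valley linen basket" → head "basket", modifier "monastery valley linen".
"monastery valley linen" → head "linen" (specifically "valley linen"), modifier "monastery".
"valley linen" → head "linen", modifier "valley".
Putting it together: [forest [[monastery [valley linen]] basket]].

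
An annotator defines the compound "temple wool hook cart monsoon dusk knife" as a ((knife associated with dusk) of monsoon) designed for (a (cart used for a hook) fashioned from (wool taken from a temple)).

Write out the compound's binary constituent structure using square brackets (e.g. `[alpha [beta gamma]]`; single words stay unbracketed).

Overall it is a kind of knife (specifically "monsoon dusk knife"); the modifier is "temple wool hook cart".
Inside "temple wool hook cart": head "cart" (specifically "hook cart"), modifier "temple wool".
Inside "temple wool": head "wool", modifier "temple".
Inside "hook cart": head "cart", modifier "hook".
Inside "monsoon dusk knife": head "knife" (specifically "dusk knife"), modifier "monsoon".
Inside "dusk knife": head "knife", modifier "dusk".
So the structure is [[[temple wool] [hook cart]] [monsoon [dusk knife]]].

[[[temple wool] [hook cart]] [monsoon [dusk knife]]]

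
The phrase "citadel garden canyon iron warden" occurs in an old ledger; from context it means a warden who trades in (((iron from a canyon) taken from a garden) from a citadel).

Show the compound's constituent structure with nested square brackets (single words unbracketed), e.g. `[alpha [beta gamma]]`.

The outermost head in the paraphrase is "warden", modified by "citadel garden canyon iron".
"citadel garden canyon iron" → head "iron" (specifically "garden canyon iron"), modifier "citadel".
"garden canyon iron" → head "iron" (specifically "canyon iron"), modifier "garden".
"canyon iron" → head "iron", modifier "canyon".
So the structure is [[citadel [garden [canyon iron]]] warden].

[[citadel [garden [canyon iron]]] warden]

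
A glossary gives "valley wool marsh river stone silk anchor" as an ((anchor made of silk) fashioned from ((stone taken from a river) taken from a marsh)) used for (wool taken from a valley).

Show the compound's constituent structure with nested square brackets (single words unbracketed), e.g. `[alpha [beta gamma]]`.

Whole compound: head "anchor" (specifically "marsh river stone silk anchor"), modifier "valley wool".
Inside "valley wool": head "wool", modifier "valley".
Inside "marsh river stone silk anchor": head "anchor" (specifically "silk anchor"), modifier "marsh river stone".
Inside "marsh river stone": head "stone" (specifically "river stone"), modifier "marsh".
Inside "river stone": head "stone", modifier "river".
Inside "silk anchor": head "anchor", modifier "silk".
Putting it together: [[valley wool] [[marsh [river stone]] [silk anchor]]].

[[valley wool] [[marsh [river stone]] [silk anchor]]]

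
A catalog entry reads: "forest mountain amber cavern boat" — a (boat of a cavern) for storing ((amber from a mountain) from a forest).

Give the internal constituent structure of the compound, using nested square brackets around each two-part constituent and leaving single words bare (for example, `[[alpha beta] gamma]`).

Whole compound: head "boat" (specifically "cavern boat"), modifier "forest mountain amber".
Inside "forest mountain amber": head "amber" (specifically "mountain amber"), modifier "forest".
Inside "mountain amber": head "amber", modifier "mountain".
Inside "cavern boat": head "boat", modifier "cavern".
Putting it together: [[forest [mountain amber]] [cavern boat]].

[[forest [mountain amber]] [cavern boat]]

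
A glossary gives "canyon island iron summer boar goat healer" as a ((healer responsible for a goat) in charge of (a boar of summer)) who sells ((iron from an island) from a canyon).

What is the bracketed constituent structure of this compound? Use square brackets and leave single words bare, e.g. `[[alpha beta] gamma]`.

[[canyon [island iron]] [[summer boar] [goat healer]]]

The outermost head in the paraphrase is "healer" (specifically "summer boar goat healer"), modified by "canyon island iron".
Inside "canyon island iron": head "iron" (specifically "island iron"), modifier "canyon".
Inside "island iron": head "iron", modifier "island".
Inside "summer boar goat healer": head "healer" (specifically "goat healer"), modifier "summer boar".
Inside "summer boar": head "boar", modifier "summer".
Inside "goat healer": head "healer", modifier "goat".
Assembled: [[canyon [island iron]] [[summer boar] [goat healer]]].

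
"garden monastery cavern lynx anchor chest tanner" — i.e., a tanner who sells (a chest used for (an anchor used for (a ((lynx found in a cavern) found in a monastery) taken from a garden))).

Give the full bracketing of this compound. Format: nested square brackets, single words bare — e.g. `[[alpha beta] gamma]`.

[[[[garden [monastery [cavern lynx]]] anchor] chest] tanner]

At the top level: head "tanner"; modifier "garden monastery cavern lynx anchor chest".
Within "garden monastery cavern lynx anchor chest", the head is "chest" and the modifier is "garden monastery cavern lynx anchor".
Within "garden monastery cavern lynx anchor", the head is "anchor" and the modifier is "garden monastery cavern lynx".
Within "garden monastery cavern lynx", the head is "lynx" (specifically "monastery cavern lynx") and the modifier is "garden".
Within "monastery cavern lynx", the head is "lynx" (specifically "cavern lynx") and the modifier is "monastery".
Within "cavern lynx", the head is "lynx" and the modifier is "cavern".
Putting it together: [[[[garden [monastery [cavern lynx]]] anchor] chest] tanner].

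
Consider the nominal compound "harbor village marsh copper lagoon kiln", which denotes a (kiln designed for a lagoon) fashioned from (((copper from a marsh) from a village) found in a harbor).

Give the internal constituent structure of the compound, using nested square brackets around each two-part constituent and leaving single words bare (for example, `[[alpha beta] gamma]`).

The outermost head in the paraphrase is "kiln" (specifically "lagoon kiln"), modified by "harbor village marsh copper".
Within "harbor village marsh copper", the head is "copper" (specifically "village marsh copper") and the modifier is "harbor".
Within "village marsh copper", the head is "copper" (specifically "marsh copper") and the modifier is "village".
Within "marsh copper", the head is "copper" and the modifier is "marsh".
Within "lagoon kiln", the head is "kiln" and the modifier is "lagoon".
Assembled: [[harbor [village [marsh copper]]] [lagoon kiln]].

[[harbor [village [marsh copper]]] [lagoon kiln]]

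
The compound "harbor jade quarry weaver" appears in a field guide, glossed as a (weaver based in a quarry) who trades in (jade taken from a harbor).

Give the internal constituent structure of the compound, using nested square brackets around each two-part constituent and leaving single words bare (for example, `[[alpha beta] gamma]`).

[[harbor jade] [quarry weaver]]

The outermost head in the paraphrase is "weaver" (specifically "quarry weaver"), modified by "harbor jade".
Within "harbor jade", the head is "jade" and the modifier is "harbor".
Within "quarry weaver", the head is "weaver" and the modifier is "quarry".
So the structure is [[harbor jade] [quarry weaver]].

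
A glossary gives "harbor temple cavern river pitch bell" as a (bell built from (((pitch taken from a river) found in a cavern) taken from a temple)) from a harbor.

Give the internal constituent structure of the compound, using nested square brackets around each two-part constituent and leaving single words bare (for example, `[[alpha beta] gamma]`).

[harbor [[temple [cavern [river pitch]]] bell]]

Overall it is a kind of bell (specifically "temple cavern river pitch bell"); the modifier is "harbor".
Inside "temple cavern river pitch bell": head "bell", modifier "temple cavern river pitch".
Inside "temple cavern river pitch": head "pitch" (specifically "cavern river pitch"), modifier "temple".
Inside "cavern river pitch": head "pitch" (specifically "river pitch"), modifier "cavern".
Inside "river pitch": head "pitch", modifier "river".
So the structure is [harbor [[temple [cavern [river pitch]]] bell]].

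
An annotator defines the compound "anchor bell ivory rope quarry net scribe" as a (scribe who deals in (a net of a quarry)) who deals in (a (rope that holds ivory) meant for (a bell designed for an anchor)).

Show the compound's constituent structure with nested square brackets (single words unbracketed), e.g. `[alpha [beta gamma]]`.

Whole compound: head "scribe" (specifically "quarry net scribe"), modifier "anchor bell ivory rope".
"anchor bell ivory rope" → head "rope" (specifically "ivory rope"), modifier "anchor bell".
"anchor bell" → head "bell", modifier "anchor".
"ivory rope" → head "rope", modifier "ivory".
"quarry net scribe" → head "scribe", modifier "quarry net".
"quarry net" → head "net", modifier "quarry".
Putting it together: [[[anchor bell] [ivory rope]] [[quarry net] scribe]].

[[[anchor bell] [ivory rope]] [[quarry net] scribe]]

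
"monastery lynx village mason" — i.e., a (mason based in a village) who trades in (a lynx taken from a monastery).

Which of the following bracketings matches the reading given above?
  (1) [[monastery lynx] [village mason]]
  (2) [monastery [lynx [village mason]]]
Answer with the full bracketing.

[[monastery lynx] [village mason]]

The paraphrase's head is the "mason" part ("village mason"); its modifier is "monastery lynx".
That top-level split, carried through the inner groups, gives [[monastery lynx] [village mason]].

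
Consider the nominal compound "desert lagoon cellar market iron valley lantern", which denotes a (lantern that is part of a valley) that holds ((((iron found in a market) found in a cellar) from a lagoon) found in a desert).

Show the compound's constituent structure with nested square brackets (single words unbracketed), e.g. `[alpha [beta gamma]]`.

[[desert [lagoon [cellar [market iron]]]] [valley lantern]]

Whole compound: head "lantern" (specifically "valley lantern"), modifier "desert lagoon cellar market iron".
"desert lagoon cellar market iron" → head "iron" (specifically "lagoon cellar market iron"), modifier "desert".
"lagoon cellar market iron" → head "iron" (specifically "cellar market iron"), modifier "lagoon".
"cellar market iron" → head "iron" (specifically "market iron"), modifier "cellar".
"market iron" → head "iron", modifier "market".
"valley lantern" → head "lantern", modifier "valley".
Putting it together: [[desert [lagoon [cellar [market iron]]]] [valley lantern]].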